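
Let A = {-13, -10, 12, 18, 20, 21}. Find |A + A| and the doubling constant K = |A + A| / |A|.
K = |A + A| / |A| = 20/6 = 10/3

Enumerate A + A = {a + b : a, b ∈ A}. With |A| = 6, there are |A|^2 = 36 ordered sum pairs; collecting distinct values, A + A = {-26, -23, -20, -1, 2, 5, 7, 8, 10, 11, 24, 30, 32, 33, 36, 38, 39, 40, 41, 42}, so |A + A| = 20. Thus K = 20/6 = 10/3. For comparison, the minimum possible |A + A| over all 6-element sets is 2·6 − 1 = 11 (so min K = 11/6), attained only by arithmetic progressions.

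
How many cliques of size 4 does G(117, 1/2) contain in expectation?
E[# K_4] = C(117, 4) · (1/2)^C(4, 2) = 7413705 / 2^6 = 115839.140625

For each 4-subset S of vertices (there are C(117, 4) = 7413705 such S), let X_S = 1 if S induces a K_4 (all C(4, 2) = 6 edges present). Then P(X_S = 1) = (1/2)^6 = 1/64. By linearity of expectation, E[# K_4] = C(117, 4) · (1/2)^6 = 7413705 / 64 = 115839.140625.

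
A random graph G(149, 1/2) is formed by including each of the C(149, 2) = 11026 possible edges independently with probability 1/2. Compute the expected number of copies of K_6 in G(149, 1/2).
E[# K_6] = C(149, 6) · (1/2)^C(6, 2) = 13725120696 / 2^15 = 1715640087/4096 ≈ 418857.443115

For each 6-subset S of vertices (there are C(149, 6) = 13725120696 such S), let X_S = 1 if S induces a K_6 (all C(6, 2) = 15 edges present). Then P(X_S = 1) = (1/2)^15 = 1/32768. By linearity of expectation, E[# K_6] = C(149, 6) · (1/2)^15 = 13725120696 / 32768 = 1715640087/4096 ≈ 418857.443115.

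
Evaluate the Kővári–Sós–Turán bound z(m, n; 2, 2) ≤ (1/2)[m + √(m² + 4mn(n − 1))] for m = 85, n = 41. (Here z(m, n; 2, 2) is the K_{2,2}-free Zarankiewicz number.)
z(85, 41; 2, 2) ≤ (1/2)[85 + √(85² + 4·85·41·40)] = (1/2)[85 + √564825] = 418.2742

Kővári–Sós–Turán: let r_1, ..., r_85 be the row sums and z = Σ r_i the total number of 1s. Each pair of columns can share at most one row with both entries 1 (else a 2×2 all-ones block appears), so Σ_i C(r_i, 2) ≤ C(41, 2) = 820. By convexity Σ_i C(r_i, 2) ≥ 85·C(z/85, 2) = z(z − 85)/(2·85), giving z² − 85z − 85·41·40 ≤ 0 and hence z ≤ (1/2)[85 + √(7225 + 4·139400)] = (1/2)[85 + √564825] ≈ (1/2)(85 + 751.5484) = 418.2742.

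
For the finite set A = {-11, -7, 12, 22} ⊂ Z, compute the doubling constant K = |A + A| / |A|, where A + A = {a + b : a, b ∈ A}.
K = |A + A| / |A| = 10/4 = 5/2

Enumerate A + A = {a + b : a, b ∈ A}. With |A| = 4, there are |A|^2 = 16 ordered sum pairs; collecting distinct values, A + A = {-22, -18, -14, 1, 5, 11, 15, 24, 34, 44}, so |A + A| = 10. Thus K = 10/4 = 5/2. For comparison, the minimum possible |A + A| over all 4-element sets is 2·4 − 1 = 7 (so min K = 7/4), attained only by arithmetic progressions.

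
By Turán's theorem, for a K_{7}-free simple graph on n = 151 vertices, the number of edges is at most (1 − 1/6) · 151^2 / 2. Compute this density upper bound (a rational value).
Turán density bound = (5/6) · 151^2/2 = 114005/12 ≈ 9500.4167

Turán's theorem: ex(n, K_{r+1}) is achieved by the complete r-partite Turán graph T(n, r) with parts as balanced as possible, and is at most (1 − 1/r) · n^2/2. For r = 6, n = 151: the density bound is (5/6) · 22801/2 = 114005/12 ≈ 9500.4167. The integer-valued extremum is e(T(151, 6)) = 9500, which is strictly less than the density bound 114005/12 since 6 ∤ 151 (the parts of T(151, 6) cannot all be equal).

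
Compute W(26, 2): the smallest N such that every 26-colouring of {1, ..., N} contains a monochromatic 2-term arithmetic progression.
W(26, 2) = 26 + 1 = 27

A 2-term AP is any pair of integers, so a monochromatic 2-AP exists iff some colour is used at least twice. With 26 colours, the colouring i ↦ i on {1, ..., 26} uses each colour once, avoiding any monochromatic pair, so W(26, 2) > 26. For {1, ..., 27}, pigeonhole forces two integers of the same colour, which form a monochromatic 2-AP. Hence W(26, 2) = 27.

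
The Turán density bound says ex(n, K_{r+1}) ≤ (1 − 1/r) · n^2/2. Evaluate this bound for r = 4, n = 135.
Turán density bound = (3/4) · 135^2/2 = 54675/8 ≈ 6834.375

Turán's theorem: ex(n, K_{r+1}) is achieved by the complete r-partite Turán graph T(n, r) with parts as balanced as possible, and is at most (1 − 1/r) · n^2/2. For r = 4, n = 135: the density bound is (3/4) · 18225/2 = 54675/8 ≈ 6834.375. The integer-valued extremum is e(T(135, 4)) = 6834, which is strictly less than the density bound 54675/8 since 4 ∤ 135 (the parts of T(135, 4) cannot all be equal).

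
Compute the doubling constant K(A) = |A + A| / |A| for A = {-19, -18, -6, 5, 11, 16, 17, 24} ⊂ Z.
K = |A + A| / |A| = 31/8

Enumerate A + A = {a + b : a, b ∈ A}. With |A| = 8, there are |A|^2 = 64 ordered sum pairs; collecting distinct values, A + A = {-38, -37, -36, -25, -24, -14, -13, -12, -8, -7, -3, -2, -1, 5, 6, 10, 11, 16, 18, 21, 22, 27, 28, 29, 32, 33, 34, 35, 40, 41, 48}, so |A + A| = 31. Thus K = 31/8. For comparison, the minimum possible |A + A| over all 8-element sets is 2·8 − 1 = 15 (so min K = 15/8), attained only by arithmetic progressions.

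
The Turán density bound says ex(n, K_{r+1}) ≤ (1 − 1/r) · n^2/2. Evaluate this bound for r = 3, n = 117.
Turán density bound = (2/3) · 117^2/2 = 4563

Turán's theorem: ex(n, K_{r+1}) is achieved by the complete r-partite Turán graph T(n, r) with parts as balanced as possible, and is at most (1 − 1/r) · n^2/2. For r = 3, n = 117: the density bound is (2/3) · 13689/2 = 4563. Since 3 ∣ 117, the Turán graph T(117, 3) has parts of equal size 39, and its edge count e(T(117, 3)) = 4563 attains the density bound exactly.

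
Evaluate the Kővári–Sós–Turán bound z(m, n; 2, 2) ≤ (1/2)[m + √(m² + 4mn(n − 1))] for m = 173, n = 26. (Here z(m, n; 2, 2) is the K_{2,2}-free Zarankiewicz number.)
z(173, 26; 2, 2) ≤ (1/2)[173 + √(173² + 4·173·26·25)] = (1/2)[173 + √479729] = 432.8124

Kővári–Sós–Turán: let r_1, ..., r_173 be the row sums and z = Σ r_i the total number of 1s. Each pair of columns can share at most one row with both entries 1 (else a 2×2 all-ones block appears), so Σ_i C(r_i, 2) ≤ C(26, 2) = 325. By convexity Σ_i C(r_i, 2) ≥ 173·C(z/173, 2) = z(z − 173)/(2·173), giving z² − 173z − 173·26·25 ≤ 0 and hence z ≤ (1/2)[173 + √(29929 + 4·112450)] = (1/2)[173 + √479729] ≈ (1/2)(173 + 692.6247) = 432.8124.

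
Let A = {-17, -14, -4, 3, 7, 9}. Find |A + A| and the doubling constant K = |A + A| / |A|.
K = |A + A| / |A| = 20/6 = 10/3

Enumerate A + A = {a + b : a, b ∈ A}. With |A| = 6, there are |A|^2 = 36 ordered sum pairs; collecting distinct values, A + A = {-34, -31, -28, -21, -18, -14, -11, -10, -8, -7, -5, -1, 3, 5, 6, 10, 12, 14, 16, 18}, so |A + A| = 20. Thus K = 20/6 = 10/3. For comparison, the minimum possible |A + A| over all 6-element sets is 2·6 − 1 = 11 (so min K = 11/6), attained only by arithmetic progressions.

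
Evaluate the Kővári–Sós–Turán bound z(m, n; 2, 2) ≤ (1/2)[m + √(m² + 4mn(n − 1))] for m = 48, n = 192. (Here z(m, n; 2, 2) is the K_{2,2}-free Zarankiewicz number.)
z(48, 192; 2, 2) ≤ (1/2)[48 + √(48² + 4·48·192·191)] = (1/2)[48 + √7043328] = 1350.9635

Kővári–Sós–Turán: let r_1, ..., r_48 be the row sums and z = Σ r_i the total number of 1s. Each pair of columns can share at most one row with both entries 1 (else a 2×2 all-ones block appears), so Σ_i C(r_i, 2) ≤ C(192, 2) = 18336. By convexity Σ_i C(r_i, 2) ≥ 48·C(z/48, 2) = z(z − 48)/(2·48), giving z² − 48z − 48·192·191 ≤ 0 and hence z ≤ (1/2)[48 + √(2304 + 4·1760256)] = (1/2)[48 + √7043328] ≈ (1/2)(48 + 2653.9269) = 1350.9635.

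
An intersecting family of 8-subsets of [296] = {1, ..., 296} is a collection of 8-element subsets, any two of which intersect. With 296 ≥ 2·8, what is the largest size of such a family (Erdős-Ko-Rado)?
max |F| = C(295, 7) = 35906916468745

The Erdős-Ko-Rado theorem states: for n ≥ 2k, an intersecting family of k-subsets of an n-element set has size at most C(n − 1, k − 1), with equality for 'star' families {A ⊆ [n] : |A| = k, i ∈ A} (fix an element i). For n = 296, k = 8: C(295, 7) = 35906916468745.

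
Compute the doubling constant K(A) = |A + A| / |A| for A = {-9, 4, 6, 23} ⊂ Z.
K = |A + A| / |A| = 10/4 = 5/2

Enumerate A + A = {a + b : a, b ∈ A}. With |A| = 4, there are |A|^2 = 16 ordered sum pairs; collecting distinct values, A + A = {-18, -5, -3, 8, 10, 12, 14, 27, 29, 46}, so |A + A| = 10. Thus K = 10/4 = 5/2. For comparison, the minimum possible |A + A| over all 4-element sets is 2·4 − 1 = 7 (so min K = 7/4), attained only by arithmetic progressions.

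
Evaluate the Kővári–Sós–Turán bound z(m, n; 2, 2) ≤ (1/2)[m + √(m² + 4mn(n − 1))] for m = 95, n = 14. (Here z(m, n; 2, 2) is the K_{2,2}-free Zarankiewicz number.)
z(95, 14; 2, 2) ≤ (1/2)[95 + √(95² + 4·95·14·13)] = (1/2)[95 + √78185] = 187.3079

Kővári–Sós–Turán: let r_1, ..., r_95 be the row sums and z = Σ r_i the total number of 1s. Each pair of columns can share at most one row with both entries 1 (else a 2×2 all-ones block appears), so Σ_i C(r_i, 2) ≤ C(14, 2) = 91. By convexity Σ_i C(r_i, 2) ≥ 95·C(z/95, 2) = z(z − 95)/(2·95), giving z² − 95z − 95·14·13 ≤ 0 and hence z ≤ (1/2)[95 + √(9025 + 4·17290)] = (1/2)[95 + √78185] ≈ (1/2)(95 + 279.6158) = 187.3079.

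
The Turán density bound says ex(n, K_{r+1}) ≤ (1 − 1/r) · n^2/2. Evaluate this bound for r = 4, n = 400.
Turán density bound = (3/4) · 400^2/2 = 60000

Turán's theorem: ex(n, K_{r+1}) is achieved by the complete r-partite Turán graph T(n, r) with parts as balanced as possible, and is at most (1 − 1/r) · n^2/2. For r = 4, n = 400: the density bound is (3/4) · 160000/2 = 60000. Since 4 ∣ 400, the Turán graph T(400, 4) has parts of equal size 100, and its edge count e(T(400, 4)) = 60000 attains the density bound exactly.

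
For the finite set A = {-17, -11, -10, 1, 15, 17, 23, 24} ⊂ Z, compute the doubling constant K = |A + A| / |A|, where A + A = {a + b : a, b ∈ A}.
K = |A + A| / |A| = 33/8

Enumerate A + A = {a + b : a, b ∈ A}. With |A| = 8, there are |A|^2 = 64 ordered sum pairs; collecting distinct values, A + A = {-34, -28, -27, -22, -21, -20, -16, -10, -9, -2, 0, 2, 4, 5, 6, 7, 12, 13, 14, 16, 18, 24, 25, 30, 32, 34, 38, 39, 40, 41, 46, 47, 48}, so |A + A| = 33. Thus K = 33/8. For comparison, the minimum possible |A + A| over all 8-element sets is 2·8 − 1 = 15 (so min K = 15/8), attained only by arithmetic progressions.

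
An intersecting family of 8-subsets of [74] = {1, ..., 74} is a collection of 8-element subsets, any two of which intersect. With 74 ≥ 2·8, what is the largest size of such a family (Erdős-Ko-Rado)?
max |F| = C(73, 7) = 1629348612

Erdős-Ko-Rado (1961): when n ≥ 2k, max |F| = C(n−1, k−1). The bound is attained by the star {A : i ∈ A} for any fixed i ∈ [n]. Here C(74−1, 8−1) = C(73, 7) = 1629348612.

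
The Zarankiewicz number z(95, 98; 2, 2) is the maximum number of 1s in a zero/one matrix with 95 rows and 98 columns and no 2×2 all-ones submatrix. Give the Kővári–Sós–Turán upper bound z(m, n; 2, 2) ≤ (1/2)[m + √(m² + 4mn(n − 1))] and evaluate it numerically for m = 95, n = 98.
z(95, 98; 2, 2) ≤ (1/2)[95 + √(95² + 4·95·98·97)] = (1/2)[95 + √3621305] = 998.9863

Kővári–Sós–Turán: let r_1, ..., r_95 be the row sums and z = Σ r_i the total number of 1s. Each pair of columns can share at most one row with both entries 1 (else a 2×2 all-ones block appears), so Σ_i C(r_i, 2) ≤ C(98, 2) = 4753. By convexity Σ_i C(r_i, 2) ≥ 95·C(z/95, 2) = z(z − 95)/(2·95), giving z² − 95z − 95·98·97 ≤ 0 and hence z ≤ (1/2)[95 + √(9025 + 4·903070)] = (1/2)[95 + √3621305] ≈ (1/2)(95 + 1902.9727) = 998.9863.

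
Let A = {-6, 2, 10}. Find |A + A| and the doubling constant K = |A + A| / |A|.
K = |A + A| / |A| = 5/3

Enumerate A + A = {a + b : a, b ∈ A}. With |A| = 3, there are |A|^2 = 9 ordered sum pairs; collecting distinct values, A + A = {-12, -4, 4, 12, 20}, so |A + A| = 5. Thus K = 5/3. Here |A + A| = 2|A| − 1 = 5, the minimum possible — so K = 5/3 is minimal, which holds iff A is an arithmetic progression.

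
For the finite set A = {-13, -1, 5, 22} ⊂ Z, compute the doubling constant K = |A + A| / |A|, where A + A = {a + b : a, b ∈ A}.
K = |A + A| / |A| = 10/4 = 5/2

Enumerate A + A = {a + b : a, b ∈ A}. With |A| = 4, there are |A|^2 = 16 ordered sum pairs; collecting distinct values, A + A = {-26, -14, -8, -2, 4, 9, 10, 21, 27, 44}, so |A + A| = 10. Thus K = 10/4 = 5/2. For comparison, the minimum possible |A + A| over all 4-element sets is 2·4 − 1 = 7 (so min K = 7/4), attained only by arithmetic progressions.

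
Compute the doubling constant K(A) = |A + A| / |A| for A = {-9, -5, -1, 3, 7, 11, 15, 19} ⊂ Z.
K = |A + A| / |A| = 15/8

Enumerate A + A = {a + b : a, b ∈ A}. With |A| = 8, there are |A|^2 = 64 ordered sum pairs; collecting distinct values, A + A = {-18, -14, -10, -6, -2, 2, 6, 10, 14, 18, 22, 26, 30, 34, 38}, so |A + A| = 15. Thus K = 15/8. Here |A + A| = 2|A| − 1 = 15, the minimum possible — so K = 15/8 is minimal, which holds iff A is an arithmetic progression.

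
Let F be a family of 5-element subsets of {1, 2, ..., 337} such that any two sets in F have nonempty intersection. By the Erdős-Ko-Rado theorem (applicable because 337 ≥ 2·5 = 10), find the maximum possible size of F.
max |F| = C(336, 4) = 521631180

The Erdős-Ko-Rado theorem states: for n ≥ 2k, an intersecting family of k-subsets of an n-element set has size at most C(n − 1, k − 1), with equality for 'star' families {A ⊆ [n] : |A| = k, i ∈ A} (fix an element i). For n = 337, k = 5: C(336, 4) = 521631180.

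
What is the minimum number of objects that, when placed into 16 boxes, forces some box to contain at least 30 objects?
n = (30 − 1)·16 + 1 = 465

By the generalised pigeonhole principle, to guarantee some box contains ≥ r objects we need more than (r − 1) · k objects total. Threshold: n = (r − 1) · k + 1. With r = 30 and k = 16: n = 29 · 16 + 1 = 464 + 1 = 465. For n = 464 = 29 · 16, we can put exactly 29 objects in every box, avoiding 30 in any single one — so 465 is tight.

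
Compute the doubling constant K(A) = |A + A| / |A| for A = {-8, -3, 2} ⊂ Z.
K = |A + A| / |A| = 5/3

Enumerate A + A = {a + b : a, b ∈ A}. With |A| = 3, there are |A|^2 = 9 ordered sum pairs; collecting distinct values, A + A = {-16, -11, -6, -1, 4}, so |A + A| = 5. Thus K = 5/3. Here |A + A| = 2|A| − 1 = 5, the minimum possible — so K = 5/3 is minimal, which holds iff A is an arithmetic progression.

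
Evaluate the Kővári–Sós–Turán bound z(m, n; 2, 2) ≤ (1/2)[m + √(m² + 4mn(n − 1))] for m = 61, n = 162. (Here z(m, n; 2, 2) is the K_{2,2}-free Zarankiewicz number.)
z(61, 162; 2, 2) ≤ (1/2)[61 + √(61² + 4·61·162·161)] = (1/2)[61 + √6367729] = 1292.218

Kővári–Sós–Turán: let r_1, ..., r_61 be the row sums and z = Σ r_i the total number of 1s. Each pair of columns can share at most one row with both entries 1 (else a 2×2 all-ones block appears), so Σ_i C(r_i, 2) ≤ C(162, 2) = 13041. By convexity Σ_i C(r_i, 2) ≥ 61·C(z/61, 2) = z(z − 61)/(2·61), giving z² − 61z − 61·162·161 ≤ 0 and hence z ≤ (1/2)[61 + √(3721 + 4·1591002)] = (1/2)[61 + √6367729] ≈ (1/2)(61 + 2523.436) = 1292.218.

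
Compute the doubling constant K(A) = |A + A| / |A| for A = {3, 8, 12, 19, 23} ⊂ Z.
K = |A + A| / |A| = 14/5

Enumerate A + A = {a + b : a, b ∈ A}. With |A| = 5, there are |A|^2 = 25 ordered sum pairs; collecting distinct values, A + A = {6, 11, 15, 16, 20, 22, 24, 26, 27, 31, 35, 38, 42, 46}, so |A + A| = 14. Thus K = 14/5. For comparison, the minimum possible |A + A| over all 5-element sets is 2·5 − 1 = 9 (so min K = 9/5), attained only by arithmetic progressions.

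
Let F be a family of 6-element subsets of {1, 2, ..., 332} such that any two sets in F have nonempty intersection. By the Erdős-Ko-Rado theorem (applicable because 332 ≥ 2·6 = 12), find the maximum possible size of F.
max |F| = C(331, 5) = 32120195646

The Erdős-Ko-Rado theorem states: for n ≥ 2k, an intersecting family of k-subsets of an n-element set has size at most C(n − 1, k − 1), with equality for 'star' families {A ⊆ [n] : |A| = k, i ∈ A} (fix an element i). For n = 332, k = 6: C(331, 5) = 32120195646.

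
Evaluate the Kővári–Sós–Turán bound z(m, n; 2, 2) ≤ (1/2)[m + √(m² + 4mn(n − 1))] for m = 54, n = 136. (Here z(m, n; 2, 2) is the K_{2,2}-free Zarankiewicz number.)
z(54, 136; 2, 2) ≤ (1/2)[54 + √(54² + 4·54·136·135)] = (1/2)[54 + √3968676] = 1023.0768

Kővári–Sós–Turán: let r_1, ..., r_54 be the row sums and z = Σ r_i the total number of 1s. Each pair of columns can share at most one row with both entries 1 (else a 2×2 all-ones block appears), so Σ_i C(r_i, 2) ≤ C(136, 2) = 9180. By convexity Σ_i C(r_i, 2) ≥ 54·C(z/54, 2) = z(z − 54)/(2·54), giving z² − 54z − 54·136·135 ≤ 0 and hence z ≤ (1/2)[54 + √(2916 + 4·991440)] = (1/2)[54 + √3968676] ≈ (1/2)(54 + 1992.1536) = 1023.0768.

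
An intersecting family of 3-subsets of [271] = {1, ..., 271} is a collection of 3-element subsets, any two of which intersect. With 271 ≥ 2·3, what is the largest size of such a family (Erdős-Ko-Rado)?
max |F| = C(270, 2) = 36315

The Erdős-Ko-Rado theorem states: for n ≥ 2k, an intersecting family of k-subsets of an n-element set has size at most C(n − 1, k − 1), with equality for 'star' families {A ⊆ [n] : |A| = k, i ∈ A} (fix an element i). For n = 271, k = 3: C(270, 2) = 36315.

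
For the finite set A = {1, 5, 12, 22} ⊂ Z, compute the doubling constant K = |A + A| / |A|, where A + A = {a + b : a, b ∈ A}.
K = |A + A| / |A| = 10/4 = 5/2

Enumerate A + A = {a + b : a, b ∈ A}. With |A| = 4, there are |A|^2 = 16 ordered sum pairs; collecting distinct values, A + A = {2, 6, 10, 13, 17, 23, 24, 27, 34, 44}, so |A + A| = 10. Thus K = 10/4 = 5/2. For comparison, the minimum possible |A + A| over all 4-element sets is 2·4 − 1 = 7 (so min K = 7/4), attained only by arithmetic progressions.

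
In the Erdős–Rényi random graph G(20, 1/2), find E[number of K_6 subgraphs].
E[# K_6] = C(20, 6) · (1/2)^C(6, 2) = 38760 / 2^15 = 4845/4096 ≈ 1.182861

For each 6-subset S of vertices (there are C(20, 6) = 38760 such S), let X_S = 1 if S induces a K_6 (all C(6, 2) = 15 edges present). Then P(X_S = 1) = (1/2)^15 = 1/32768. By linearity of expectation, E[# K_6] = C(20, 6) · (1/2)^15 = 38760 / 32768 = 4845/4096 ≈ 1.182861.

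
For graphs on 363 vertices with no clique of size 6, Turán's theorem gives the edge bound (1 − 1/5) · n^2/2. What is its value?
Turán density bound = (4/5) · 363^2/2 = 263538/5 ≈ 52707.6

Turán's theorem: ex(n, K_{r+1}) is achieved by the complete r-partite Turán graph T(n, r) with parts as balanced as possible, and is at most (1 − 1/r) · n^2/2. For r = 5, n = 363: the density bound is (4/5) · 131769/2 = 263538/5 ≈ 52707.6. The integer-valued extremum is e(T(363, 5)) = 52707, which is strictly less than the density bound 263538/5 since 5 ∤ 363 (the parts of T(363, 5) cannot all be equal).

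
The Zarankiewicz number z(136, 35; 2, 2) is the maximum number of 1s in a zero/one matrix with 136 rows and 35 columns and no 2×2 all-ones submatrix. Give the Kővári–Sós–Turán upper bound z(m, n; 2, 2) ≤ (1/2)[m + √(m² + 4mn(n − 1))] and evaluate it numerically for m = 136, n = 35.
z(136, 35; 2, 2) ≤ (1/2)[136 + √(136² + 4·136·35·34)] = (1/2)[136 + √665856] = 476

Kővári–Sós–Turán: let r_1, ..., r_136 be the row sums and z = Σ r_i the total number of 1s. Each pair of columns can share at most one row with both entries 1 (else a 2×2 all-ones block appears), so Σ_i C(r_i, 2) ≤ C(35, 2) = 595. By convexity Σ_i C(r_i, 2) ≥ 136·C(z/136, 2) = z(z − 136)/(2·136), giving z² − 136z − 136·35·34 ≤ 0 and hence z ≤ (1/2)[136 + √(18496 + 4·161840)] = (1/2)[136 + √665856] ≈ (1/2)(136 + 816) = 476.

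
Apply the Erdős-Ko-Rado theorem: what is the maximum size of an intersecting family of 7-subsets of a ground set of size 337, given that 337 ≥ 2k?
max |F| = C(336, 6) = 1910769787752

Erdős-Ko-Rado (1961): when n ≥ 2k, max |F| = C(n−1, k−1). The bound is attained by the star {A : i ∈ A} for any fixed i ∈ [n]. Here C(337−1, 7−1) = C(336, 6) = 1910769787752.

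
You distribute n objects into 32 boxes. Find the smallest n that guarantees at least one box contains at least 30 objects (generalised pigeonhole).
n = (30 − 1)·32 + 1 = 929

By the generalised pigeonhole principle, to guarantee some box contains ≥ r objects we need more than (r − 1) · k objects total. Threshold: n = (r − 1) · k + 1. With r = 30 and k = 32: n = 29 · 32 + 1 = 928 + 1 = 929. For n = 928 = 29 · 32, we can put exactly 29 objects in every box, avoiding 30 in any single one — so 929 is tight.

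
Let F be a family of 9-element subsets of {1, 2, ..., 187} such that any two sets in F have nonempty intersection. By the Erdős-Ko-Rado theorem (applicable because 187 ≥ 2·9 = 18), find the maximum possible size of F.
max |F| = C(186, 8) = 30500612508015

Erdős-Ko-Rado (1961): when n ≥ 2k, max |F| = C(n−1, k−1). The bound is attained by the star {A : i ∈ A} for any fixed i ∈ [n]. Here C(187−1, 9−1) = C(186, 8) = 30500612508015.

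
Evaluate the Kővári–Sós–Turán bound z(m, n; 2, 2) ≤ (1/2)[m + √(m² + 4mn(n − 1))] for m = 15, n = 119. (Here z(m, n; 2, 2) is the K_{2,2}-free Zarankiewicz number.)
z(15, 119; 2, 2) ≤ (1/2)[15 + √(15² + 4·15·119·118)] = (1/2)[15 + √842745] = 466.5057

Kővári–Sós–Turán: let r_1, ..., r_15 be the row sums and z = Σ r_i the total number of 1s. Each pair of columns can share at most one row with both entries 1 (else a 2×2 all-ones block appears), so Σ_i C(r_i, 2) ≤ C(119, 2) = 7021. By convexity Σ_i C(r_i, 2) ≥ 15·C(z/15, 2) = z(z − 15)/(2·15), giving z² − 15z − 15·119·118 ≤ 0 and hence z ≤ (1/2)[15 + √(225 + 4·210630)] = (1/2)[15 + √842745] ≈ (1/2)(15 + 918.0114) = 466.5057.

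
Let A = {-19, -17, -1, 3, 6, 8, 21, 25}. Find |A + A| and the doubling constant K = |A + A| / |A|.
K = |A + A| / |A| = 32/8 = 4

Enumerate A + A = {a + b : a, b ∈ A}. With |A| = 8, there are |A|^2 = 64 ordered sum pairs; collecting distinct values, A + A = {-38, -36, -34, -20, -18, -16, -14, -13, -11, -9, -2, 2, 4, 5, 6, 7, 8, 9, 11, 12, 14, 16, 20, 24, 27, 28, 29, 31, 33, 42, 46, 50}, so |A + A| = 32. Thus K = 32/8 = 4. For comparison, the minimum possible |A + A| over all 8-element sets is 2·8 − 1 = 15 (so min K = 15/8), attained only by arithmetic progressions.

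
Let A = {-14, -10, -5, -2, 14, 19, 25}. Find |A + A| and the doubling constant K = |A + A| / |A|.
K = |A + A| / |A| = 27/7

Enumerate A + A = {a + b : a, b ∈ A}. With |A| = 7, there are |A|^2 = 49 ordered sum pairs; collecting distinct values, A + A = {-28, -24, -20, -19, -16, -15, -12, -10, -7, -4, 0, 4, 5, 9, 11, 12, 14, 15, 17, 20, 23, 28, 33, 38, 39, 44, 50}, so |A + A| = 27. Thus K = 27/7. For comparison, the minimum possible |A + A| over all 7-element sets is 2·7 − 1 = 13 (so min K = 13/7), attained only by arithmetic progressions.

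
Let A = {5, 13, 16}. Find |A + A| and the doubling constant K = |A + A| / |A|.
K = |A + A| / |A| = 6/3 = 2

Enumerate A + A = {a + b : a, b ∈ A}. With |A| = 3, there are |A|^2 = 9 ordered sum pairs; collecting distinct values, A + A = {10, 18, 21, 26, 29, 32}, so |A + A| = 6. Thus K = 6/3 = 2. For comparison, the minimum possible |A + A| over all 3-element sets is 2·3 − 1 = 5 (so min K = 5/3), attained only by arithmetic progressions.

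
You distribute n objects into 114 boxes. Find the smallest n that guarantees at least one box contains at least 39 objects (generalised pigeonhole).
n = (39 − 1)·114 + 1 = 4333

By the generalised pigeonhole principle, to guarantee some box contains ≥ r objects we need more than (r − 1) · k objects total. Threshold: n = (r − 1) · k + 1. With r = 39 and k = 114: n = 38 · 114 + 1 = 4332 + 1 = 4333. For n = 4332 = 38 · 114, we can put exactly 38 objects in every box, avoiding 39 in any single one — so 4333 is tight.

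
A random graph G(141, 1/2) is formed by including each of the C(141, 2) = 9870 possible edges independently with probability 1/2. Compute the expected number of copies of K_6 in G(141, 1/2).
E[# K_6] = C(141, 6) · (1/2)^C(6, 2) = 9798689908 / 2^15 = 2449672477/8192 ≈ 299032.284790

For each 6-subset S of vertices (there are C(141, 6) = 9798689908 such S), let X_S = 1 if S induces a K_6 (all C(6, 2) = 15 edges present). Then P(X_S = 1) = (1/2)^15 = 1/32768. By linearity of expectation, E[# K_6] = C(141, 6) · (1/2)^15 = 9798689908 / 32768 = 2449672477/8192 ≈ 299032.284790.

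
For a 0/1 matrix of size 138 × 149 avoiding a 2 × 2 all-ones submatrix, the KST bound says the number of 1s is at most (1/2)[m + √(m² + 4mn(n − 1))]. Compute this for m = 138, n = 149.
z(138, 149; 2, 2) ≤ (1/2)[138 + √(138² + 4·138·149·148)] = (1/2)[138 + √12191748] = 1814.8342

Kővári–Sós–Turán: let r_1, ..., r_138 be the row sums and z = Σ r_i the total number of 1s. Each pair of columns can share at most one row with both entries 1 (else a 2×2 all-ones block appears), so Σ_i C(r_i, 2) ≤ C(149, 2) = 11026. By convexity Σ_i C(r_i, 2) ≥ 138·C(z/138, 2) = z(z − 138)/(2·138), giving z² − 138z − 138·149·148 ≤ 0 and hence z ≤ (1/2)[138 + √(19044 + 4·3043176)] = (1/2)[138 + √12191748] ≈ (1/2)(138 + 3491.6684) = 1814.8342.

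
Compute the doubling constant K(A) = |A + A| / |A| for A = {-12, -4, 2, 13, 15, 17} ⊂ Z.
K = |A + A| / |A| = 20/6 = 10/3

Enumerate A + A = {a + b : a, b ∈ A}. With |A| = 6, there are |A|^2 = 36 ordered sum pairs; collecting distinct values, A + A = {-24, -16, -10, -8, -2, 1, 3, 4, 5, 9, 11, 13, 15, 17, 19, 26, 28, 30, 32, 34}, so |A + A| = 20. Thus K = 20/6 = 10/3. For comparison, the minimum possible |A + A| over all 6-element sets is 2·6 − 1 = 11 (so min K = 11/6), attained only by arithmetic progressions.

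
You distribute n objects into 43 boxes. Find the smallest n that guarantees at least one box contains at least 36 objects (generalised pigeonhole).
n = (36 − 1)·43 + 1 = 1506

By the generalised pigeonhole principle, to guarantee some box contains ≥ r objects we need more than (r − 1) · k objects total. Threshold: n = (r − 1) · k + 1. With r = 36 and k = 43: n = 35 · 43 + 1 = 1505 + 1 = 1506. For n = 1505 = 35 · 43, we can put exactly 35 objects in every box, avoiding 36 in any single one — so 1506 is tight.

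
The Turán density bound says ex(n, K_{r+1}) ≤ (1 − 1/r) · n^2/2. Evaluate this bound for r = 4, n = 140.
Turán density bound = (3/4) · 140^2/2 = 7350

Turán's theorem: ex(n, K_{r+1}) is achieved by the complete r-partite Turán graph T(n, r) with parts as balanced as possible, and is at most (1 − 1/r) · n^2/2. For r = 4, n = 140: the density bound is (3/4) · 19600/2 = 7350. Since 4 ∣ 140, the Turán graph T(140, 4) has parts of equal size 35, and its edge count e(T(140, 4)) = 7350 attains the density bound exactly.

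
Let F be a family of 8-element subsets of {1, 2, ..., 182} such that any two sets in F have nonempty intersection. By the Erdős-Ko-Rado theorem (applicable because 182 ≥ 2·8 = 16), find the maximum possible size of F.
max |F| = C(181, 7) = 1122839183400

The Erdős-Ko-Rado theorem states: for n ≥ 2k, an intersecting family of k-subsets of an n-element set has size at most C(n − 1, k − 1), with equality for 'star' families {A ⊆ [n] : |A| = k, i ∈ A} (fix an element i). For n = 182, k = 8: C(181, 7) = 1122839183400.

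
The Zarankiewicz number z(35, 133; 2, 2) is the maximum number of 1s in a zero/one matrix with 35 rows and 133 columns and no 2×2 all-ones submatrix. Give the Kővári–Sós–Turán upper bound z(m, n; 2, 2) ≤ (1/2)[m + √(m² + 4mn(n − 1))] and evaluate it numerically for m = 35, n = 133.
z(35, 133; 2, 2) ≤ (1/2)[35 + √(35² + 4·35·133·132)] = (1/2)[35 + √2459065] = 801.5703

Kővári–Sós–Turán: let r_1, ..., r_35 be the row sums and z = Σ r_i the total number of 1s. Each pair of columns can share at most one row with both entries 1 (else a 2×2 all-ones block appears), so Σ_i C(r_i, 2) ≤ C(133, 2) = 8778. By convexity Σ_i C(r_i, 2) ≥ 35·C(z/35, 2) = z(z − 35)/(2·35), giving z² − 35z − 35·133·132 ≤ 0 and hence z ≤ (1/2)[35 + √(1225 + 4·614460)] = (1/2)[35 + √2459065] ≈ (1/2)(35 + 1568.1406) = 801.5703.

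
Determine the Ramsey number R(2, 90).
R(2, 90) = 90

R(2, k) = k for all k ≥ 2: in a 2-colouring of K_k, either some edge is red (a red K_2) or all edges are blue (a blue K_k). And K_{89} coloured all-blue has no blue K_90, so R(2, 90) > 89. Hence R(2, 90) = 90.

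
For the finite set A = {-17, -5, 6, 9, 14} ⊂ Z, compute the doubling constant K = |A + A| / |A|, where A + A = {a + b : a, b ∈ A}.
K = |A + A| / |A| = 15/5 = 3

Enumerate A + A = {a + b : a, b ∈ A}. With |A| = 5, there are |A|^2 = 25 ordered sum pairs; collecting distinct values, A + A = {-34, -22, -11, -10, -8, -3, 1, 4, 9, 12, 15, 18, 20, 23, 28}, so |A + A| = 15. Thus K = 15/5 = 3. For comparison, the minimum possible |A + A| over all 5-element sets is 2·5 − 1 = 9 (so min K = 9/5), attained only by arithmetic progressions.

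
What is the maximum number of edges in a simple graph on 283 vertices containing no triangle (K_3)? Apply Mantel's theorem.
ex(283, K_3) = ⌊283^2/4⌋ = 20022

Mantel (1907): a triangle-free graph on n vertices has at most ⌊n^2/4⌋ edges, with equality for the complete bipartite graph K_{⌊n/2⌋, ⌈n/2⌉}. For n = 283: ⌊283^2/4⌋ = ⌊80089/4⌋ = 20022. The extremal graph is K_{141, 142}, which has 141·142 = 20022 edges.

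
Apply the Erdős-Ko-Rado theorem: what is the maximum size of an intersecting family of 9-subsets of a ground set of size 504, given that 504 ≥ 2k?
max |F| = C(503, 8) = 96100768924553350

Erdős-Ko-Rado (1961): when n ≥ 2k, max |F| = C(n−1, k−1). The bound is attained by the star {A : i ∈ A} for any fixed i ∈ [n]. Here C(504−1, 9−1) = C(503, 8) = 96100768924553350.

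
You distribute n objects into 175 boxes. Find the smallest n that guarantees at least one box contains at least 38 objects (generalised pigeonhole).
n = (38 − 1)·175 + 1 = 6476

By the generalised pigeonhole principle, to guarantee some box contains ≥ r objects we need more than (r − 1) · k objects total. Threshold: n = (r − 1) · k + 1. With r = 38 and k = 175: n = 37 · 175 + 1 = 6475 + 1 = 6476. For n = 6475 = 37 · 175, we can put exactly 37 objects in every box, avoiding 38 in any single one — so 6476 is tight.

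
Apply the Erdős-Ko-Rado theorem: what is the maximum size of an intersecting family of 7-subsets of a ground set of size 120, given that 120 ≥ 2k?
max |F| = C(119, 6) = 3470108187

The Erdős-Ko-Rado theorem states: for n ≥ 2k, an intersecting family of k-subsets of an n-element set has size at most C(n − 1, k − 1), with equality for 'star' families {A ⊆ [n] : |A| = k, i ∈ A} (fix an element i). For n = 120, k = 7: C(119, 6) = 3470108187.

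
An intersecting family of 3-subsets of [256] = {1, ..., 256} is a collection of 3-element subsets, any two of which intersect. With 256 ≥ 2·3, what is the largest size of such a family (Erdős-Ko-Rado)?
max |F| = C(255, 2) = 32385

The Erdős-Ko-Rado theorem states: for n ≥ 2k, an intersecting family of k-subsets of an n-element set has size at most C(n − 1, k − 1), with equality for 'star' families {A ⊆ [n] : |A| = k, i ∈ A} (fix an element i). For n = 256, k = 3: C(255, 2) = 32385.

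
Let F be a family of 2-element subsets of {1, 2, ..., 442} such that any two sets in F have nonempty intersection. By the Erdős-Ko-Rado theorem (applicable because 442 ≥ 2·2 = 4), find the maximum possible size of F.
max |F| = C(441, 1) = 441

Erdős-Ko-Rado (1961): when n ≥ 2k, max |F| = C(n−1, k−1). The bound is attained by the star {A : i ∈ A} for any fixed i ∈ [n]. Here C(442−1, 2−1) = C(441, 1) = 441.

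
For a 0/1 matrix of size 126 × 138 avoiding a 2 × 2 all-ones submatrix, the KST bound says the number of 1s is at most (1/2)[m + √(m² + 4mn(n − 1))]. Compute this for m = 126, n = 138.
z(126, 138; 2, 2) ≤ (1/2)[126 + √(126² + 4·126·138·137)] = (1/2)[126 + √9544500] = 1607.7087

Kővári–Sós–Turán: let r_1, ..., r_126 be the row sums and z = Σ r_i the total number of 1s. Each pair of columns can share at most one row with both entries 1 (else a 2×2 all-ones block appears), so Σ_i C(r_i, 2) ≤ C(138, 2) = 9453. By convexity Σ_i C(r_i, 2) ≥ 126·C(z/126, 2) = z(z − 126)/(2·126), giving z² − 126z − 126·138·137 ≤ 0 and hence z ≤ (1/2)[126 + √(15876 + 4·2382156)] = (1/2)[126 + √9544500] ≈ (1/2)(126 + 3089.4174) = 1607.7087.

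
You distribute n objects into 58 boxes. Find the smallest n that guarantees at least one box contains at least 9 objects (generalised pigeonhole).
n = (9 − 1)·58 + 1 = 465

By the generalised pigeonhole principle, to guarantee some box contains ≥ r objects we need more than (r − 1) · k objects total. Threshold: n = (r − 1) · k + 1. With r = 9 and k = 58: n = 8 · 58 + 1 = 464 + 1 = 465. For n = 464 = 8 · 58, we can put exactly 8 objects in every box, avoiding 9 in any single one — so 465 is tight.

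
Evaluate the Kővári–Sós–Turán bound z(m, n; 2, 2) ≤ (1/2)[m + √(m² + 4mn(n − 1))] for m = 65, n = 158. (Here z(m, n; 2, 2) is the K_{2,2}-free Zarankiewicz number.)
z(65, 158; 2, 2) ≤ (1/2)[65 + √(65² + 4·65·158·157)] = (1/2)[65 + √6453785] = 1302.715

Kővári–Sós–Turán: let r_1, ..., r_65 be the row sums and z = Σ r_i the total number of 1s. Each pair of columns can share at most one row with both entries 1 (else a 2×2 all-ones block appears), so Σ_i C(r_i, 2) ≤ C(158, 2) = 12403. By convexity Σ_i C(r_i, 2) ≥ 65·C(z/65, 2) = z(z − 65)/(2·65), giving z² − 65z − 65·158·157 ≤ 0 and hence z ≤ (1/2)[65 + √(4225 + 4·1612390)] = (1/2)[65 + √6453785] ≈ (1/2)(65 + 2540.4301) = 1302.715.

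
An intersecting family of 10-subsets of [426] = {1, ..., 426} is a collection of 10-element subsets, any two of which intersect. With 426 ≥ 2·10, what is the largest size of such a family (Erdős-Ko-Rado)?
max |F| = C(425, 9) = 1144728032360743325

The Erdős-Ko-Rado theorem states: for n ≥ 2k, an intersecting family of k-subsets of an n-element set has size at most C(n − 1, k − 1), with equality for 'star' families {A ⊆ [n] : |A| = k, i ∈ A} (fix an element i). For n = 426, k = 10: C(425, 9) = 1144728032360743325.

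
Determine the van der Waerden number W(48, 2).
W(48, 2) = 48 + 1 = 49

A 2-term AP is any pair of integers, so a monochromatic 2-AP exists iff some colour is used at least twice. With 48 colours, the colouring i ↦ i on {1, ..., 48} uses each colour once, avoiding any monochromatic pair, so W(48, 2) > 48. For {1, ..., 49}, pigeonhole forces two integers of the same colour, which form a monochromatic 2-AP. Hence W(48, 2) = 49.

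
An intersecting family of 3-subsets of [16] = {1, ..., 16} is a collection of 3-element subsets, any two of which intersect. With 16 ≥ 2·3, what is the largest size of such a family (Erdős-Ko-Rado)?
max |F| = C(15, 2) = 105

Erdős-Ko-Rado (1961): when n ≥ 2k, max |F| = C(n−1, k−1). The bound is attained by the star {A : i ∈ A} for any fixed i ∈ [n]. Here C(16−1, 3−1) = C(15, 2) = 105.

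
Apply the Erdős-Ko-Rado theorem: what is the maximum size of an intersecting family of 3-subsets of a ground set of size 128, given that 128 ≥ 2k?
max |F| = C(127, 2) = 8001

Erdős-Ko-Rado (1961): when n ≥ 2k, max |F| = C(n−1, k−1). The bound is attained by the star {A : i ∈ A} for any fixed i ∈ [n]. Here C(128−1, 3−1) = C(127, 2) = 8001.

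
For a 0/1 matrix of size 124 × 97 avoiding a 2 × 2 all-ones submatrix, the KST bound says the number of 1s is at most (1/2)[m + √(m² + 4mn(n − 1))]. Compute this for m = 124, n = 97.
z(124, 97; 2, 2) ≤ (1/2)[124 + √(124² + 4·124·97·96)] = (1/2)[124 + √4634128] = 1138.3512

Kővári–Sós–Turán: let r_1, ..., r_124 be the row sums and z = Σ r_i the total number of 1s. Each pair of columns can share at most one row with both entries 1 (else a 2×2 all-ones block appears), so Σ_i C(r_i, 2) ≤ C(97, 2) = 4656. By convexity Σ_i C(r_i, 2) ≥ 124·C(z/124, 2) = z(z − 124)/(2·124), giving z² − 124z − 124·97·96 ≤ 0 and hence z ≤ (1/2)[124 + √(15376 + 4·1154688)] = (1/2)[124 + √4634128] ≈ (1/2)(124 + 2152.7025) = 1138.3512.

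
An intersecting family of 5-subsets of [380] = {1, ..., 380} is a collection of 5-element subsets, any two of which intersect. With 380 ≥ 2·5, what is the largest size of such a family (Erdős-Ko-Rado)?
max |F| = C(379, 4) = 846153126

Erdős-Ko-Rado (1961): when n ≥ 2k, max |F| = C(n−1, k−1). The bound is attained by the star {A : i ∈ A} for any fixed i ∈ [n]. Here C(380−1, 5−1) = C(379, 4) = 846153126.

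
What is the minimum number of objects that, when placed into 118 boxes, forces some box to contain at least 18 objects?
n = (18 − 1)·118 + 1 = 2007

By the generalised pigeonhole principle, to guarantee some box contains ≥ r objects we need more than (r − 1) · k objects total. Threshold: n = (r − 1) · k + 1. With r = 18 and k = 118: n = 17 · 118 + 1 = 2006 + 1 = 2007. For n = 2006 = 17 · 118, we can put exactly 17 objects in every box, avoiding 18 in any single one — so 2007 is tight.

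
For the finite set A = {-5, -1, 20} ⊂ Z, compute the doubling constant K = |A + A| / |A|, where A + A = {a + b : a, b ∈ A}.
K = |A + A| / |A| = 6/3 = 2

Enumerate A + A = {a + b : a, b ∈ A}. With |A| = 3, there are |A|^2 = 9 ordered sum pairs; collecting distinct values, A + A = {-10, -6, -2, 15, 19, 40}, so |A + A| = 6. Thus K = 6/3 = 2. For comparison, the minimum possible |A + A| over all 3-element sets is 2·3 − 1 = 5 (so min K = 5/3), attained only by arithmetic progressions.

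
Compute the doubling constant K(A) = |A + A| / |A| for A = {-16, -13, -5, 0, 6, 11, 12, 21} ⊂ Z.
K = |A + A| / |A| = 32/8 = 4

Enumerate A + A = {a + b : a, b ∈ A}. With |A| = 8, there are |A|^2 = 64 ordered sum pairs; collecting distinct values, A + A = {-32, -29, -26, -21, -18, -16, -13, -10, -7, -5, -4, -2, -1, 0, 1, 5, 6, 7, 8, 11, 12, 16, 17, 18, 21, 22, 23, 24, 27, 32, 33, 42}, so |A + A| = 32. Thus K = 32/8 = 4. For comparison, the minimum possible |A + A| over all 8-element sets is 2·8 − 1 = 15 (so min K = 15/8), attained only by arithmetic progressions.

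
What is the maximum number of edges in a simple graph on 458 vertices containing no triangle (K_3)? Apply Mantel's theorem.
ex(458, K_3) = ⌊458^2/4⌋ = 52441

Mantel (1907): a triangle-free graph on n vertices has at most ⌊n^2/4⌋ edges, with equality for the complete bipartite graph K_{⌊n/2⌋, ⌈n/2⌉}. For n = 458: ⌊458^2/4⌋ = ⌊209764/4⌋ = 52441. The extremal graph is K_{229, 229}, which has 229·229 = 52441 edges.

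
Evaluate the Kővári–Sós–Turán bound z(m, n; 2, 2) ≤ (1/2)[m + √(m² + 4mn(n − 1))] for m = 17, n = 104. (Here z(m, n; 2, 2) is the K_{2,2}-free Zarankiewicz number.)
z(17, 104; 2, 2) ≤ (1/2)[17 + √(17² + 4·17·104·103)] = (1/2)[17 + √728705] = 435.3211

Kővári–Sós–Turán: let r_1, ..., r_17 be the row sums and z = Σ r_i the total number of 1s. Each pair of columns can share at most one row with both entries 1 (else a 2×2 all-ones block appears), so Σ_i C(r_i, 2) ≤ C(104, 2) = 5356. By convexity Σ_i C(r_i, 2) ≥ 17·C(z/17, 2) = z(z − 17)/(2·17), giving z² − 17z − 17·104·103 ≤ 0 and hence z ≤ (1/2)[17 + √(289 + 4·182104)] = (1/2)[17 + √728705] ≈ (1/2)(17 + 853.6422) = 435.3211.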